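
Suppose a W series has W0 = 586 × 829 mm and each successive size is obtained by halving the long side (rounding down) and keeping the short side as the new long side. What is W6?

W1 = 414 × 586 mm (from W0 by 1 halving).
W2: ⌊586/2⌋ × 414 = 293 × 414 mm
W3: ⌊414/2⌋ × 293 = 207 × 293 mm
W4: ⌊293/2⌋ × 207 = 146 × 207 mm
W5: ⌊207/2⌋ × 146 = 103 × 146 mm
W6: ⌊146/2⌋ × 103 = 73 × 103 mm

73 × 103 mm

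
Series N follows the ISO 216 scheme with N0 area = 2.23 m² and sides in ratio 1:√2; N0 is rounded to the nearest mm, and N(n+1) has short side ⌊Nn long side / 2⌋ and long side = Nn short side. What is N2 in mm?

628 × 888 mm

Let N0's short side be w mm. w · w√2 = 2.23 m² = 2,230,000 mm², so w ≈ 1255.7 mm and w√2 ≈ 1775.9 mm → N0 = 1256 × 1776 mm.
N1: ⌊1776/2⌋ × 1256 = 888 × 1256 mm
N2: ⌊1256/2⌋ × 888 = 628 × 888 mm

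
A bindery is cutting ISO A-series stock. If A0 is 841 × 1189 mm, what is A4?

210 × 297 mm

A1: ⌊1189/2⌋ × 841 = 594 × 841 mm
A2: ⌊841/2⌋ × 594 = 420 × 594 mm
A3: ⌊594/2⌋ × 420 = 297 × 420 mm
A4: ⌊420/2⌋ × 297 = 210 × 297 mm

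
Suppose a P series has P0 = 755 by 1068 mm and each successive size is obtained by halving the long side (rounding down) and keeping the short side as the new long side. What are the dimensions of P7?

P1 = 534 × 755 mm (from P0 by 1 halving).
P2: ⌊755/2⌋ × 534 = 377 × 534 mm
P3: ⌊534/2⌋ × 377 = 267 × 377 mm
P4: ⌊377/2⌋ × 267 = 188 × 267 mm
P5: ⌊267/2⌋ × 188 = 133 × 188 mm
P6: ⌊188/2⌋ × 133 = 94 × 133 mm
P7: ⌊133/2⌋ × 94 = 66 × 94 mm

66 × 94 mm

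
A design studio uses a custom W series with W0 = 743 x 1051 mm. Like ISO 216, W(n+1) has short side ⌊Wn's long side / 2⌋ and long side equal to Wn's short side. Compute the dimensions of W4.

185 × 262 mm

W1: ⌊1051/2⌋ × 743 = 525 × 743 mm
W2: ⌊743/2⌋ × 525 = 371 × 525 mm
W3: ⌊525/2⌋ × 371 = 262 × 371 mm
W4: ⌊371/2⌋ × 262 = 185 × 262 mm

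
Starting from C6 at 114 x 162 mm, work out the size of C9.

C7: ⌊162/2⌋ × 114 = 81 × 114 mm
C8: ⌊114/2⌋ × 81 = 57 × 81 mm
C9: ⌊81/2⌋ × 57 = 40 × 57 mm

40 × 57 mm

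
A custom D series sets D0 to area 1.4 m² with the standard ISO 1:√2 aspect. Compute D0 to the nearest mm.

Let the short side be w mm. Then w · w√2 = 1.4 m² = 1,400,000 mm².
w² = 1,400,000/√2, so w ≈ 995.0 mm; long side = w√2 ≈ 1407.1 mm.

995 × 1407 mm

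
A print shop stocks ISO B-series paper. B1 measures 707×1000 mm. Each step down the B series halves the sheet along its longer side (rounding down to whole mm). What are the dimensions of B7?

88 × 125 mm

B2: ⌊1000/2⌋ × 707 = 500 × 707 mm
B3: ⌊707/2⌋ × 500 = 353 × 500 mm
B4: ⌊500/2⌋ × 353 = 250 × 353 mm
B5: ⌊353/2⌋ × 250 = 176 × 250 mm
B6: ⌊250/2⌋ × 176 = 125 × 176 mm
B7: ⌊176/2⌋ × 125 = 88 × 125 mm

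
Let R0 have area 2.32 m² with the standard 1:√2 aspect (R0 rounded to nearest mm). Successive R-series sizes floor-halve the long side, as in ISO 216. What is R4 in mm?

320 × 452 mm

Let R0's short side be w mm. w · w√2 = 2.32 m² = 2,320,000 mm², so w ≈ 1280.8 mm and w√2 ≈ 1811.3 mm → R0 = 1281 × 1811 mm.
R1: ⌊1811/2⌋ × 1281 = 905 × 1281 mm
R2: ⌊1281/2⌋ × 905 = 640 × 905 mm
R3: ⌊905/2⌋ × 640 = 452 × 640 mm
R4: ⌊640/2⌋ × 452 = 320 × 452 mm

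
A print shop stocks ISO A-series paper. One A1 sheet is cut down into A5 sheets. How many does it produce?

A1 = 594 × 841 mm; A5 = 148 × 210 mm.
Each halving step doubles the count; 4 steps from A1 to A5.
2^4 = 16.

16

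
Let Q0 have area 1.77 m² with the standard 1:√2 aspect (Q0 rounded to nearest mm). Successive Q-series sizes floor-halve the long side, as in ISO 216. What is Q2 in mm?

Let Q0's short side be w mm. w · w√2 = 1.77 m² = 1,770,000 mm², so w ≈ 1118.7 mm and w√2 ≈ 1582.1 mm → Q0 = 1119 × 1582 mm.
Q1: ⌊1582/2⌋ × 1119 = 791 × 1119 mm
Q2: ⌊1119/2⌋ × 791 = 559 × 791 mm

559 × 791 mm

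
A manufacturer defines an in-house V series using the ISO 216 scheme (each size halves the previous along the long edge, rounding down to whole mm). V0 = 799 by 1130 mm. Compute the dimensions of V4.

V1: ⌊1130/2⌋ × 799 = 565 × 799 mm
V2: ⌊799/2⌋ × 565 = 399 × 565 mm
V3: ⌊565/2⌋ × 399 = 282 × 399 mm
V4: ⌊399/2⌋ × 282 = 199 × 282 mm

199 × 282 mm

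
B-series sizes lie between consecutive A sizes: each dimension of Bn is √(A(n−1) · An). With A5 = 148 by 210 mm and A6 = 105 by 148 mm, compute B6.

125 × 176 mm

Short side: √(148 · 105) = √15540 ≈ 124.7 → 125 mm
Long side: √(210 · 148) = √31080 ≈ 176.3 → 176 mm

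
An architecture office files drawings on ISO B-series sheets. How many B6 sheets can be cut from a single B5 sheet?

B5 = 176 × 250 mm; B6 = 125 × 176 mm.
Each halving step doubles the count; 1 step from B5 to B6.
2^1 = 2.

2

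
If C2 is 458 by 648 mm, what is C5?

162 × 229 mm

C3: ⌊648/2⌋ × 458 = 324 × 458 mm
C4: ⌊458/2⌋ × 324 = 229 × 324 mm
C5: ⌊324/2⌋ × 229 = 162 × 229 mm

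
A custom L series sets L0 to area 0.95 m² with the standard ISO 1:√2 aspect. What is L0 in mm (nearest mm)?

Let the short side be w mm. Then w · w√2 = 0.95 m² = 950,000 mm².
w² = 950,000/√2, so w ≈ 819.6 mm; long side = w√2 ≈ 1159.1 mm.

820 × 1159 mm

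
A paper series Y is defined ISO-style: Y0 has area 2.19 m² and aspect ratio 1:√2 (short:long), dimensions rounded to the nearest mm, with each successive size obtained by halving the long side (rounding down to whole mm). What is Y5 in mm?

Let Y0's short side be w mm. w · w√2 = 2.19 m² = 2,190,000 mm², so w ≈ 1244.4 mm and w√2 ≈ 1759.9 mm → Y0 = 1244 × 1760 mm.
Y1: ⌊1760/2⌋ × 1244 = 880 × 1244 mm
Y2: ⌊1244/2⌋ × 880 = 622 × 880 mm
Y3: ⌊880/2⌋ × 622 = 440 × 622 mm
Y4: ⌊622/2⌋ × 440 = 311 × 440 mm
Y5: ⌊440/2⌋ × 311 = 220 × 311 mm

220 × 311 mm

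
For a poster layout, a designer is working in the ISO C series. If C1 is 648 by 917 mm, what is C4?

229 × 324 mm

C2: ⌊917/2⌋ × 648 = 458 × 648 mm
C3: ⌊648/2⌋ × 458 = 324 × 458 mm
C4: ⌊458/2⌋ × 324 = 229 × 324 mm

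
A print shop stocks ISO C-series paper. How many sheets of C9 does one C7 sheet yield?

C7 = 81 × 114 mm; C9 = 40 × 57 mm.
Each halving step doubles the count; 2 steps from C7 to C9.
2^2 = 4.

4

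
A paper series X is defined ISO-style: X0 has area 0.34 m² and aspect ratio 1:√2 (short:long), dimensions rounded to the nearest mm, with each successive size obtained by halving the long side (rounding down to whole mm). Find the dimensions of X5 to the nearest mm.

86 × 122 mm

Let X0's short side be w mm. w · w√2 = 0.34 m² = 340,000 mm², so w ≈ 490.3 mm and w√2 ≈ 693.4 mm → X0 = 490 × 693 mm.
X1: ⌊693/2⌋ × 490 = 346 × 490 mm
X2: ⌊490/2⌋ × 346 = 245 × 346 mm
X3: ⌊346/2⌋ × 245 = 173 × 245 mm
X4: ⌊245/2⌋ × 173 = 122 × 173 mm
X5: ⌊173/2⌋ × 122 = 86 × 122 mm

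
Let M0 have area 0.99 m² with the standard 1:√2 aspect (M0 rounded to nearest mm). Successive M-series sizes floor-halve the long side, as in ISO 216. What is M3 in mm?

Let M0's short side be w mm. w · w√2 = 0.99 m² = 990,000 mm², so w ≈ 836.7 mm and w√2 ≈ 1183.2 mm → M0 = 837 × 1183 mm.
M1: ⌊1183/2⌋ × 837 = 591 × 837 mm
M2: ⌊837/2⌋ × 591 = 418 × 591 mm
M3: ⌊591/2⌋ × 418 = 295 × 418 mm

295 × 418 mm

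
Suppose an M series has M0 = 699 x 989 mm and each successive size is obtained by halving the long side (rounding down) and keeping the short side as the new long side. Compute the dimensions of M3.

M1: ⌊989/2⌋ × 699 = 494 × 699 mm
M2: ⌊699/2⌋ × 494 = 349 × 494 mm
M3: ⌊494/2⌋ × 349 = 247 × 349 mm

247 × 349 mm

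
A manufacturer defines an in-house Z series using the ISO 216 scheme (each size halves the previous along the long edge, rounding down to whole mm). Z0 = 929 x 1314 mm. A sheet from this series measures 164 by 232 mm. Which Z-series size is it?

Z0: 929 × 1314 mm
Z1: 657 × 929 mm
Z2: 464 × 657 mm
Z3: 328 × 464 mm
Z4: 232 × 328 mm
Z5: 164 × 232 mm
Z6: 116 × 164 mm
→ matches Z5.

Z5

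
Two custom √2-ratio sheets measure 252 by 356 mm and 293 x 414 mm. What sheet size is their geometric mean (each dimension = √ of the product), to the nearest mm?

Short side: √(252 · 293) = √73836 ≈ 271.7 → 272 mm
Long side: √(356 · 414) = √147384 ≈ 383.9 → 384 mm

272 × 384 mm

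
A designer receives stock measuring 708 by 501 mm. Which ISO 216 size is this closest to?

B2 (500 × 707 mm)

Aspect ratio 708/501 ≈ 1.413 — close to the ISO √2 ≈ 1.414.
In the B-series (B0 = 1000 × 1414 mm): B2 = 500 × 707 mm.
Off by 2 mm total — nearest standard size.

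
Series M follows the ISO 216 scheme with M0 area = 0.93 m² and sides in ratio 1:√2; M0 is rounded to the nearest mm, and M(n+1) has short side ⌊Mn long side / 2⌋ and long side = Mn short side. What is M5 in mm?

Let M0's short side be w mm. w · w√2 = 0.93 m² = 930,000 mm², so w ≈ 810.9 mm and w√2 ≈ 1146.8 mm → M0 = 811 × 1147 mm.
M1: ⌊1147/2⌋ × 811 = 573 × 811 mm
M2: ⌊811/2⌋ × 573 = 405 × 573 mm
M3: ⌊573/2⌋ × 405 = 286 × 405 mm
M4: ⌊405/2⌋ × 286 = 202 × 286 mm
M5: ⌊286/2⌋ × 202 = 143 × 202 mm

143 × 202 mm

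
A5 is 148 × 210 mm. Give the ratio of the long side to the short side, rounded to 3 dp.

210 / 148 = 1.419
ISO 216 targets √2 ≈ 1.414; the +0.005 deviation is from mm rounding.

1.419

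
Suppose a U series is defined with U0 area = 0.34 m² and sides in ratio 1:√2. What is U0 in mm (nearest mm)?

490 × 693 mm

Let the short side be w mm. Then w · w√2 = 0.34 m² = 340,000 mm².
w² = 340,000/√2, so w ≈ 490.3 mm; long side = w√2 ≈ 693.4 mm.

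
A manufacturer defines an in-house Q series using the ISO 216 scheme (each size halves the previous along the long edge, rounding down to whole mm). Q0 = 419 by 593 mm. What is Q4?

104 × 148 mm

Q1: ⌊593/2⌋ × 419 = 296 × 419 mm
Q2: ⌊419/2⌋ × 296 = 209 × 296 mm
Q3: ⌊296/2⌋ × 209 = 148 × 209 mm
Q4: ⌊209/2⌋ × 148 = 104 × 148 mm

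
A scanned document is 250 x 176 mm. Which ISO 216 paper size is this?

Aspect ratio 250/176 ≈ 1.420 — close to the ISO √2 ≈ 1.414.
In the B-series (B0 = 1000 × 1414 mm): B5 = 176 × 250 mm.

B5 (176 × 250 mm)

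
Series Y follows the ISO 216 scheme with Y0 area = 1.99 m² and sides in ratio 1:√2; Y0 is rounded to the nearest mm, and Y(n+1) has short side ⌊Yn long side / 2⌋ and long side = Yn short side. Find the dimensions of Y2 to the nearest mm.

593 × 839 mm

Let Y0's short side be w mm. w · w√2 = 1.99 m² = 1,990,000 mm², so w ≈ 1186.2 mm and w√2 ≈ 1677.6 mm → Y0 = 1186 × 1678 mm.
Y1: ⌊1678/2⌋ × 1186 = 839 × 1186 mm
Y2: ⌊1186/2⌋ × 839 = 593 × 839 mm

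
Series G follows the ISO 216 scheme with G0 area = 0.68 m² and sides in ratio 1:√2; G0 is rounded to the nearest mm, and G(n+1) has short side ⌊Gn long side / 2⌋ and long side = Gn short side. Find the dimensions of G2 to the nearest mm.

346 × 490 mm

Let G0's short side be w mm. w · w√2 = 0.68 m² = 680,000 mm², so w ≈ 693.4 mm and w√2 ≈ 980.6 mm → G0 = 693 × 981 mm.
G1: ⌊981/2⌋ × 693 = 490 × 693 mm
G2: ⌊693/2⌋ × 490 = 346 × 490 mm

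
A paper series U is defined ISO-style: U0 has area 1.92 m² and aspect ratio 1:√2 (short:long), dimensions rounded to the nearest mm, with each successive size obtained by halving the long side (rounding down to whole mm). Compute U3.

Let U0's short side be w mm. w · w√2 = 1.92 m² = 1,920,000 mm², so w ≈ 1165.2 mm and w√2 ≈ 1647.8 mm → U0 = 1165 × 1648 mm.
U1: ⌊1648/2⌋ × 1165 = 824 × 1165 mm
U2: ⌊1165/2⌋ × 824 = 582 × 824 mm
U3: ⌊824/2⌋ × 582 = 412 × 582 mm

412 × 582 mm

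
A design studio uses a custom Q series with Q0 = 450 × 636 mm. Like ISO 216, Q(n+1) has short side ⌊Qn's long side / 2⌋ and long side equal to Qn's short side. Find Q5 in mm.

Q1 = 318 × 450 mm (from Q0 by 1 halving).
Q2: ⌊450/2⌋ × 318 = 225 × 318 mm
Q3: ⌊318/2⌋ × 225 = 159 × 225 mm
Q4: ⌊225/2⌋ × 159 = 112 × 159 mm
Q5: ⌊159/2⌋ × 112 = 79 × 112 mm

79 × 112 mm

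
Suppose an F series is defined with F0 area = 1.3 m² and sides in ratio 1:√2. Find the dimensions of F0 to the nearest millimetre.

959 × 1356 mm

Let the short side be w mm. Then w · w√2 = 1.3 m² = 1,300,000 mm².
w² = 1,300,000/√2, so w ≈ 958.8 mm; long side = w√2 ≈ 1355.9 mm.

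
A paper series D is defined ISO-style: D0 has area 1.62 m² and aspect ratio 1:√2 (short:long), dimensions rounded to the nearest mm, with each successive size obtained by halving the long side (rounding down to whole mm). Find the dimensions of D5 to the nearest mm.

189 × 267 mm

Let D0's short side be w mm. w · w√2 = 1.62 m² = 1,620,000 mm², so w ≈ 1070.3 mm and w√2 ≈ 1513.6 mm → D0 = 1070 × 1514 mm.
D1: ⌊1514/2⌋ × 1070 = 757 × 1070 mm
D2: ⌊1070/2⌋ × 757 = 535 × 757 mm
D3: ⌊757/2⌋ × 535 = 378 × 535 mm
D4: ⌊535/2⌋ × 378 = 267 × 378 mm
D5: ⌊378/2⌋ × 267 = 189 × 267 mm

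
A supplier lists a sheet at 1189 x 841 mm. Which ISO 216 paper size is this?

Aspect ratio 1189/841 ≈ 1.414 — close to the ISO √2 ≈ 1.414.
In the A-series (A0 area = 1 m²): A0 = 841 × 1189 mm.

A0 (841 × 1189 mm)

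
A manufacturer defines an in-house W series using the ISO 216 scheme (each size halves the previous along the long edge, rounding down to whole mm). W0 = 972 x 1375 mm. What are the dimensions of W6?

121 × 171 mm

W1: ⌊1375/2⌋ × 972 = 687 × 972 mm
W2: ⌊972/2⌋ × 687 = 486 × 687 mm
W3: ⌊687/2⌋ × 486 = 343 × 486 mm
W4: ⌊486/2⌋ × 343 = 243 × 343 mm
W5: ⌊343/2⌋ × 243 = 171 × 243 mm
W6: ⌊243/2⌋ × 171 = 121 × 171 mm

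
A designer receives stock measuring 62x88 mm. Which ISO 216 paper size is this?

B8 (62 × 88 mm)

Aspect ratio 88/62 ≈ 1.419 — close to the ISO √2 ≈ 1.414.
In the B-series (B0 = 1000 × 1414 mm): B8 = 62 × 88 mm.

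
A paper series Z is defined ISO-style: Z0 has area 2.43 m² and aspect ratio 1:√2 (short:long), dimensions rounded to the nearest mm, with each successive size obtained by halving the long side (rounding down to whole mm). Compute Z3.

Let Z0's short side be w mm. w · w√2 = 2.43 m² = 2,430,000 mm², so w ≈ 1310.8 mm and w√2 ≈ 1853.8 mm → Z0 = 1311 × 1854 mm.
Z1: ⌊1854/2⌋ × 1311 = 927 × 1311 mm
Z2: ⌊1311/2⌋ × 927 = 655 × 927 mm
Z3: ⌊927/2⌋ × 655 = 463 × 655 mm

463 × 655 mm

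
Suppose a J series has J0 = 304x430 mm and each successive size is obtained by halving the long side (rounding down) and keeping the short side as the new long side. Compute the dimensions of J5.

53 × 76 mm

J1: ⌊430/2⌋ × 304 = 215 × 304 mm
J2: ⌊304/2⌋ × 215 = 152 × 215 mm
J3: ⌊215/2⌋ × 152 = 107 × 152 mm
J4: ⌊152/2⌋ × 107 = 76 × 107 mm
J5: ⌊107/2⌋ × 76 = 53 × 76 mm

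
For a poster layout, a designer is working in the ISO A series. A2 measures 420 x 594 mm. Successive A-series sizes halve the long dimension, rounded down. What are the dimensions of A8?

52 × 74 mm

A3: ⌊594/2⌋ × 420 = 297 × 420 mm
A4: ⌊420/2⌋ × 297 = 210 × 297 mm
A5: ⌊297/2⌋ × 210 = 148 × 210 mm
A6: ⌊210/2⌋ × 148 = 105 × 148 mm
A7: ⌊148/2⌋ × 105 = 74 × 105 mm
A8: ⌊105/2⌋ × 74 = 52 × 74 mm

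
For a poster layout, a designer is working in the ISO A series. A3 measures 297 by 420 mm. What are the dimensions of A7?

74 × 105 mm

A4: ⌊420/2⌋ × 297 = 210 × 297 mm
A5: ⌊297/2⌋ × 210 = 148 × 210 mm
A6: ⌊210/2⌋ × 148 = 105 × 148 mm
A7: ⌊148/2⌋ × 105 = 74 × 105 mm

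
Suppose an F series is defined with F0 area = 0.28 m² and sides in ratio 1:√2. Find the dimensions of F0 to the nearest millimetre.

Let the short side be w mm. Then w · w√2 = 0.28 m² = 280,000 mm².
w² = 280,000/√2, so w ≈ 445.0 mm; long side = w√2 ≈ 629.3 mm.

445 × 629 mm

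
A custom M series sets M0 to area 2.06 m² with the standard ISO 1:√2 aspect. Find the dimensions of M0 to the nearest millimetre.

1207 × 1707 mm

Let the short side be w mm. Then w · w√2 = 2.06 m² = 2,060,000 mm².
w² = 2,060,000/√2, so w ≈ 1206.9 mm; long side = w√2 ≈ 1706.8 mm.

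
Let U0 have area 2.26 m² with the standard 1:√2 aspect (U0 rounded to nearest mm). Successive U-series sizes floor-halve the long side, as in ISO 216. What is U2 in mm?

Let U0's short side be w mm. w · w√2 = 2.26 m² = 2,260,000 mm², so w ≈ 1264.1 mm and w√2 ≈ 1787.8 mm → U0 = 1264 × 1788 mm.
U1: ⌊1788/2⌋ × 1264 = 894 × 1264 mm
U2: ⌊1264/2⌋ × 894 = 632 × 894 mm

632 × 894 mm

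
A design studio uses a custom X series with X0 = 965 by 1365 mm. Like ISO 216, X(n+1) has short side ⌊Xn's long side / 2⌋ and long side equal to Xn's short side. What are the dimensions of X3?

341 × 482 mm

X1: ⌊1365/2⌋ × 965 = 682 × 965 mm
X2: ⌊965/2⌋ × 682 = 482 × 682 mm
X3: ⌊682/2⌋ × 482 = 341 × 482 mm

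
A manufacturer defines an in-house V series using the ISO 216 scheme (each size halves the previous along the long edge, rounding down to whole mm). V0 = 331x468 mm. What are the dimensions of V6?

V1: ⌊468/2⌋ × 331 = 234 × 331 mm
V2: ⌊331/2⌋ × 234 = 165 × 234 mm
V3: ⌊234/2⌋ × 165 = 117 × 165 mm
V4: ⌊165/2⌋ × 117 = 82 × 117 mm
V5: ⌊117/2⌋ × 82 = 58 × 82 mm
V6: ⌊82/2⌋ × 58 = 41 × 58 mm

41 × 58 mm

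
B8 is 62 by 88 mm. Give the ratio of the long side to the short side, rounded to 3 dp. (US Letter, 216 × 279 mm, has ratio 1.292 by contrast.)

1.419

88 / 62 = 1.419
ISO 216 targets √2 ≈ 1.414; the +0.005 deviation is from mm rounding.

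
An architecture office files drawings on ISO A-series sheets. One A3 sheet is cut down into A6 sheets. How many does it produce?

Each ISO step halves the sheet: 1 × A3 → 2 × A4 → 4 × A5 → 8 × A6
From A3 to A6 is 3 halving steps: 2^3 = 8.

8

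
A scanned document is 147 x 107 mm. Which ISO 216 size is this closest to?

A6 (105 × 148 mm)

Aspect ratio 147/107 ≈ 1.374 (ISO target is √2 ≈ 1.414).
In the A-series (A0 area = 1 m²): A6 = 105 × 148 mm.
Off by 3 mm total — nearest standard size.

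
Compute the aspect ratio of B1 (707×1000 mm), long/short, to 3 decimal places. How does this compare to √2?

1000 / 707 = 1.414
Matches √2 ≈ 1.414 — the ISO 216 defining ratio.

1.414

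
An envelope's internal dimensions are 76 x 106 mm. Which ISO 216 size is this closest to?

A7 (74 × 105 mm)

Aspect ratio 106/76 ≈ 1.395 (ISO target is √2 ≈ 1.414).
In the A-series (A0 area = 1 m²): A7 = 74 × 105 mm.
Off by 3 mm total — nearest standard size.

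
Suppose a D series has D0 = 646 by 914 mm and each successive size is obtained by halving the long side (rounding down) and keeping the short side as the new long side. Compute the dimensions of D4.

161 × 228 mm

D1: ⌊914/2⌋ × 646 = 457 × 646 mm
D2: ⌊646/2⌋ × 457 = 323 × 457 mm
D3: ⌊457/2⌋ × 323 = 228 × 323 mm
D4: ⌊323/2⌋ × 228 = 161 × 228 mm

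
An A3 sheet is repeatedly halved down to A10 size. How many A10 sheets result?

128

Each ISO step halves the sheet: 1 × A3 → 2 × A4 → 4 × A5 → 8 × A6 → …
From A3 to A10 is 7 halving steps: 2^7 = 128.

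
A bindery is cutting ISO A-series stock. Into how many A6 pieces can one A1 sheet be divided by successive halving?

Each ISO step halves the sheet: 1 × A1 → 2 × A2 → 4 × A3 → 8 × A4 → …
From A1 to A6 is 5 halving steps: 2^5 = 32.

32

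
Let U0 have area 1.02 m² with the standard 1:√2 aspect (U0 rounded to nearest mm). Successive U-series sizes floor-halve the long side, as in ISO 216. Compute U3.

300 × 424 mm

Let U0's short side be w mm. w · w√2 = 1.02 m² = 1,020,000 mm², so w ≈ 849.3 mm and w√2 ≈ 1201.0 mm → U0 = 849 × 1201 mm.
U1: ⌊1201/2⌋ × 849 = 600 × 849 mm
U2: ⌊849/2⌋ × 600 = 424 × 600 mm
U3: ⌊600/2⌋ × 424 = 300 × 424 mm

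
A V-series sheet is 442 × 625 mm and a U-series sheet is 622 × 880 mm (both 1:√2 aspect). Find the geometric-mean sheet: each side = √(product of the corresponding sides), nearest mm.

524 × 742 mm

Short side: √(442 · 622) = √274924 ≈ 524.3 → 524 mm
Long side: √(625 · 880) = √550000 ≈ 741.6 → 742 mm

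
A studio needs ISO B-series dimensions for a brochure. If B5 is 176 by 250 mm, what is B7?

88 × 125 mm

B6: ⌊250/2⌋ × 176 = 125 × 176 mm
B7: ⌊176/2⌋ × 125 = 88 × 125 mm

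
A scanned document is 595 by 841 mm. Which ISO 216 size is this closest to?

A1 (594 × 841 mm)

Aspect ratio 841/595 ≈ 1.413 — close to the ISO √2 ≈ 1.414.
In the A-series (A0 area = 1 m²): A1 = 594 × 841 mm.
Off by 1 mm total — nearest standard size.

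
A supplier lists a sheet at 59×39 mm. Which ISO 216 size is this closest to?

Aspect ratio 59/39 ≈ 1.513 (ISO target is √2 ≈ 1.414).
In the C-series (envelope sizes, between A and B): C9 = 40 × 57 mm.
Off by 3 mm total — nearest standard size.

C9 (40 × 57 mm)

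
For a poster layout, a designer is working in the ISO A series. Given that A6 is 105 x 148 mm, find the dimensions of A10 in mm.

26 × 37 mm

A7: ⌊148/2⌋ × 105 = 74 × 105 mm
A8: ⌊105/2⌋ × 74 = 52 × 74 mm
A9: ⌊74/2⌋ × 52 = 37 × 52 mm
A10: ⌊52/2⌋ × 37 = 26 × 37 mm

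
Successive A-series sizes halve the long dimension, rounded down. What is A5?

148 × 210 mm

A0 = 841 × 1189 mm (A0 has area 1 m², aspect 1:√2).
A1: ⌊1189/2⌋ × 841 = 594 × 841 mm
A2: ⌊841/2⌋ × 594 = 420 × 594 mm
A3: ⌊594/2⌋ × 420 = 297 × 420 mm
A4: ⌊420/2⌋ × 297 = 210 × 297 mm
A5: ⌊297/2⌋ × 210 = 148 × 210 mm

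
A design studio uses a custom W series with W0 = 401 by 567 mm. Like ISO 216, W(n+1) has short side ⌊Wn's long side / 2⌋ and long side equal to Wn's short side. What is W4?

W1 = 283 × 401 mm (from W0 by 1 halving).
W2: ⌊401/2⌋ × 283 = 200 × 283 mm
W3: ⌊283/2⌋ × 200 = 141 × 200 mm
W4: ⌊200/2⌋ × 141 = 100 × 141 mm

100 × 141 mm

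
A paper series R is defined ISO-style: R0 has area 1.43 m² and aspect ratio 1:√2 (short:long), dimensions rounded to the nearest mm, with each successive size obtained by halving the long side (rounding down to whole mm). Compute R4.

Let R0's short side be w mm. w · w√2 = 1.43 m² = 1,430,000 mm², so w ≈ 1005.6 mm and w√2 ≈ 1422.1 mm → R0 = 1006 × 1422 mm.
R1: ⌊1422/2⌋ × 1006 = 711 × 1006 mm
R2: ⌊1006/2⌋ × 711 = 503 × 711 mm
R3: ⌊711/2⌋ × 503 = 355 × 503 mm
R4: ⌊503/2⌋ × 355 = 251 × 355 mm

251 × 355 mm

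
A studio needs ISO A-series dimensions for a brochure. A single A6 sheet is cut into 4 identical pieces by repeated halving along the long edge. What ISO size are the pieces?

4 = 2^2, so 2 halving steps.
A6 → A7 → … → A8 after 2 steps.

A8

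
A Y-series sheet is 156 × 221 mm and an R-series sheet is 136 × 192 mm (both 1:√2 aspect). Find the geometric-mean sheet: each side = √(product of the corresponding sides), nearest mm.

146 × 206 mm

Short side: √(156 · 136) = √21216 ≈ 145.7 → 146 mm
Long side: √(221 · 192) = √42432 ≈ 206.0 → 206 mm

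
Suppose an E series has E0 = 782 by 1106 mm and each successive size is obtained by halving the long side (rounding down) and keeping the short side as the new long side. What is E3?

276 × 391 mm

E1: ⌊1106/2⌋ × 782 = 553 × 782 mm
E2: ⌊782/2⌋ × 553 = 391 × 553 mm
E3: ⌊553/2⌋ × 391 = 276 × 391 mm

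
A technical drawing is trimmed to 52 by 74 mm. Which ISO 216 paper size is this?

A8 (52 × 74 mm)

Aspect ratio 74/52 ≈ 1.423 — close to the ISO √2 ≈ 1.414.
In the A-series (A0 area = 1 m²): A8 = 52 × 74 mm.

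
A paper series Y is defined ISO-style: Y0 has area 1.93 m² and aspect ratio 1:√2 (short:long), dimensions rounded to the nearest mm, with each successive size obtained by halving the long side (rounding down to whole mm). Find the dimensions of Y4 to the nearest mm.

Let Y0's short side be w mm. w · w√2 = 1.93 m² = 1,930,000 mm², so w ≈ 1168.2 mm and w√2 ≈ 1652.1 mm → Y0 = 1168 × 1652 mm.
Y1: ⌊1652/2⌋ × 1168 = 826 × 1168 mm
Y2: ⌊1168/2⌋ × 826 = 584 × 826 mm
Y3: ⌊826/2⌋ × 584 = 413 × 584 mm
Y4: ⌊584/2⌋ × 413 = 292 × 413 mm

292 × 413 mm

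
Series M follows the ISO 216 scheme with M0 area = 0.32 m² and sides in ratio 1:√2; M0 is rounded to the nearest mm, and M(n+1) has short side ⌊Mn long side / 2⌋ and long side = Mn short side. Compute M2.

238 × 336 mm

Let M0's short side be w mm. w · w√2 = 0.32 m² = 320,000 mm², so w ≈ 475.7 mm and w√2 ≈ 672.7 mm → M0 = 476 × 673 mm.
M1: ⌊673/2⌋ × 476 = 336 × 476 mm
M2: ⌊476/2⌋ × 336 = 238 × 336 mm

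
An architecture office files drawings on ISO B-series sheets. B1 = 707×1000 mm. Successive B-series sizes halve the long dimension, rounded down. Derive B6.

B2: ⌊1000/2⌋ × 707 = 500 × 707 mm
B3: ⌊707/2⌋ × 500 = 353 × 500 mm
B4: ⌊500/2⌋ × 353 = 250 × 353 mm
B5: ⌊353/2⌋ × 250 = 176 × 250 mm
B6: ⌊250/2⌋ × 176 = 125 × 176 mm

125 × 176 mm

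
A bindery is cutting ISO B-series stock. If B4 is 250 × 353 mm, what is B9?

44 × 62 mm

B5: ⌊353/2⌋ × 250 = 176 × 250 mm
B6: ⌊250/2⌋ × 176 = 125 × 176 mm
B7: ⌊176/2⌋ × 125 = 88 × 125 mm
B8: ⌊125/2⌋ × 88 = 62 × 88 mm
B9: ⌊88/2⌋ × 62 = 44 × 62 mm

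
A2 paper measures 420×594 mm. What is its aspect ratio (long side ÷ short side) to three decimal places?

1.414

594 / 420 = 1.414
Matches √2 ≈ 1.414 — the ISO 216 defining ratio.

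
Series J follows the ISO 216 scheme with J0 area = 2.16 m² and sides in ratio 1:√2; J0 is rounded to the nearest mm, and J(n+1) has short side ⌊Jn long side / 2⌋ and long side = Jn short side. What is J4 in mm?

Let J0's short side be w mm. w · w√2 = 2.16 m² = 2,160,000 mm², so w ≈ 1235.9 mm and w√2 ≈ 1747.8 mm → J0 = 1236 × 1748 mm.
J1: ⌊1748/2⌋ × 1236 = 874 × 1236 mm
J2: ⌊1236/2⌋ × 874 = 618 × 874 mm
J3: ⌊874/2⌋ × 618 = 437 × 618 mm
J4: ⌊618/2⌋ × 437 = 309 × 437 mm

309 × 437 mm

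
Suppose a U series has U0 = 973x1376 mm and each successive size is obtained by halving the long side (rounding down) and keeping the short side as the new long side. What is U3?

344 × 486 mm

U1: ⌊1376/2⌋ × 973 = 688 × 973 mm
U2: ⌊973/2⌋ × 688 = 486 × 688 mm
U3: ⌊688/2⌋ × 486 = 344 × 486 mm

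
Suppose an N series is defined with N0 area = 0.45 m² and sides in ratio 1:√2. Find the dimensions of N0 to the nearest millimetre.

Let the short side be w mm. Then w · w√2 = 0.45 m² = 450,000 mm².
w² = 450,000/√2, so w ≈ 564.1 mm; long side = w√2 ≈ 797.7 mm.

564 × 798 mm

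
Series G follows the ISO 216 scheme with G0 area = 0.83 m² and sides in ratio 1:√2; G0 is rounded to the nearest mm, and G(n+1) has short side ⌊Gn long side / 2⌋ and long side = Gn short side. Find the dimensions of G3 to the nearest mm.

270 × 383 mm

Let G0's short side be w mm. w · w√2 = 0.83 m² = 830,000 mm², so w ≈ 766.1 mm and w√2 ≈ 1083.4 mm → G0 = 766 × 1083 mm.
G1: ⌊1083/2⌋ × 766 = 541 × 766 mm
G2: ⌊766/2⌋ × 541 = 383 × 541 mm
G3: ⌊541/2⌋ × 383 = 270 × 383 mm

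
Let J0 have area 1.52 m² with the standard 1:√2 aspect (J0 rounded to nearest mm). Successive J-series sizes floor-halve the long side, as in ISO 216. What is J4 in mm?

Let J0's short side be w mm. w · w√2 = 1.52 m² = 1,520,000 mm², so w ≈ 1036.7 mm and w√2 ≈ 1466.2 mm → J0 = 1037 × 1466 mm.
J1: ⌊1466/2⌋ × 1037 = 733 × 1037 mm
J2: ⌊1037/2⌋ × 733 = 518 × 733 mm
J3: ⌊733/2⌋ × 518 = 366 × 518 mm
J4: ⌊518/2⌋ × 366 = 259 × 366 mm

259 × 366 mm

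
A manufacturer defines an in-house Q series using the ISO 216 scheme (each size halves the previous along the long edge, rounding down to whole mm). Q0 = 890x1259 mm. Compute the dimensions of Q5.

157 × 222 mm

Q1 = 629 × 890 mm (from Q0 by 1 halving).
Q2: ⌊890/2⌋ × 629 = 445 × 629 mm
Q3: ⌊629/2⌋ × 445 = 314 × 445 mm
Q4: ⌊445/2⌋ × 314 = 222 × 314 mm
Q5: ⌊314/2⌋ × 222 = 157 × 222 mm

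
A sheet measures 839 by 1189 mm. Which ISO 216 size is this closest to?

A0 (841 × 1189 mm)

Aspect ratio 1189/839 ≈ 1.417 — close to the ISO √2 ≈ 1.414.
In the A-series (A0 area = 1 m²): A0 = 841 × 1189 mm.
Off by 2 mm total — nearest standard size.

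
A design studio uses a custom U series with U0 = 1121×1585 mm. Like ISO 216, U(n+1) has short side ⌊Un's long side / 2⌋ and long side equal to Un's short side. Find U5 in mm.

U1 = 792 × 1121 mm (from U0 by 1 halving).
U2: ⌊1121/2⌋ × 792 = 560 × 792 mm
U3: ⌊792/2⌋ × 560 = 396 × 560 mm
U4: ⌊560/2⌋ × 396 = 280 × 396 mm
U5: ⌊396/2⌋ × 280 = 198 × 280 mm

198 × 280 mm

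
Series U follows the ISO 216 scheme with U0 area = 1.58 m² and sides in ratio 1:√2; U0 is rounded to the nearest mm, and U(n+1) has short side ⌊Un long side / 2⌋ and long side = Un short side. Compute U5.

186 × 264 mm

Let U0's short side be w mm. w · w√2 = 1.58 m² = 1,580,000 mm², so w ≈ 1057.0 mm and w√2 ≈ 1494.8 mm → U0 = 1057 × 1495 mm.
U1: ⌊1495/2⌋ × 1057 = 747 × 1057 mm
U2: ⌊1057/2⌋ × 747 = 528 × 747 mm
U3: ⌊747/2⌋ × 528 = 373 × 528 mm
U4: ⌊528/2⌋ × 373 = 264 × 373 mm
U5: ⌊373/2⌋ × 264 = 186 × 264 mm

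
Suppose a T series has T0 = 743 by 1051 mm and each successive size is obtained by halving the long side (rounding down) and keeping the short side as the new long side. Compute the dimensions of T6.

92 × 131 mm

T1: ⌊1051/2⌋ × 743 = 525 × 743 mm
T2: ⌊743/2⌋ × 525 = 371 × 525 mm
T3: ⌊525/2⌋ × 371 = 262 × 371 mm
T4: ⌊371/2⌋ × 262 = 185 × 262 mm
T5: ⌊262/2⌋ × 185 = 131 × 185 mm
T6: ⌊185/2⌋ × 131 = 92 × 131 mm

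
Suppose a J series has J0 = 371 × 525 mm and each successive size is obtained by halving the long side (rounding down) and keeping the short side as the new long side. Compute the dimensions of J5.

65 × 92 mm

J1 = 262 × 371 mm (from J0 by 1 halving).
J2: ⌊371/2⌋ × 262 = 185 × 262 mm
J3: ⌊262/2⌋ × 185 = 131 × 185 mm
J4: ⌊185/2⌋ × 131 = 92 × 131 mm
J5: ⌊131/2⌋ × 92 = 65 × 92 mm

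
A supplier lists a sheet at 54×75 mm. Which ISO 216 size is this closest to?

A8 (52 × 74 mm)

Aspect ratio 75/54 ≈ 1.389 (ISO target is √2 ≈ 1.414).
In the A-series (A0 area = 1 m²): A8 = 52 × 74 mm.
Off by 3 mm total — nearest standard size.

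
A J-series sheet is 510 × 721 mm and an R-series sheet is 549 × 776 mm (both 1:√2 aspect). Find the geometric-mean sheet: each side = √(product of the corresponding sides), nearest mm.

Short side: √(510 · 549) = √279990 ≈ 529.1 → 529 mm
Long side: √(721 · 776) = √559496 ≈ 748.0 → 748 mm

529 × 748 mm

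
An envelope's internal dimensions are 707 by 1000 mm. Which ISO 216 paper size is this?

Aspect ratio 1000/707 ≈ 1.414 — close to the ISO √2 ≈ 1.414.
In the B-series (B0 = 1000 × 1414 mm): B1 = 707 × 1000 mm.

B1 (707 × 1000 mm)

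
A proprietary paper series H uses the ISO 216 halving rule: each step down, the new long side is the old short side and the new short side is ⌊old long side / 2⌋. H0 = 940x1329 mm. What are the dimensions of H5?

166 × 235 mm

H1 = 664 × 940 mm (from H0 by 1 halving).
H2: ⌊940/2⌋ × 664 = 470 × 664 mm
H3: ⌊664/2⌋ × 470 = 332 × 470 mm
H4: ⌊470/2⌋ × 332 = 235 × 332 mm
H5: ⌊332/2⌋ × 235 = 166 × 235 mm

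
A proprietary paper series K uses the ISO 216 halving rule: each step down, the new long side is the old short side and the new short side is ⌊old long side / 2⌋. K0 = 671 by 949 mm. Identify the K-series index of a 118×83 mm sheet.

K6

K0: 671 × 949 mm
K1: 474 × 671 mm
K2: 335 × 474 mm
K3: 237 × 335 mm
K4: 167 × 237 mm
K5: 118 × 167 mm
K6: 83 × 118 mm
K7: 59 × 83 mm
→ matches K6.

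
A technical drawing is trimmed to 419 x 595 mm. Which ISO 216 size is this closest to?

A2 (420 × 594 mm)

Aspect ratio 595/419 ≈ 1.420 — close to the ISO √2 ≈ 1.414.
In the A-series (A0 area = 1 m²): A2 = 420 × 594 mm.
Off by 2 mm total — nearest standard size.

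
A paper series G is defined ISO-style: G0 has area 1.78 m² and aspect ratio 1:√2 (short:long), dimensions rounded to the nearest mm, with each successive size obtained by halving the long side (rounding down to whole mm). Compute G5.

Let G0's short side be w mm. w · w√2 = 1.78 m² = 1,780,000 mm², so w ≈ 1121.9 mm and w√2 ≈ 1586.6 mm → G0 = 1122 × 1587 mm.
G1: ⌊1587/2⌋ × 1122 = 793 × 1122 mm
G2: ⌊1122/2⌋ × 793 = 561 × 793 mm
G3: ⌊793/2⌋ × 561 = 396 × 561 mm
G4: ⌊561/2⌋ × 396 = 280 × 396 mm
G5: ⌊396/2⌋ × 280 = 198 × 280 mm

198 × 280 mm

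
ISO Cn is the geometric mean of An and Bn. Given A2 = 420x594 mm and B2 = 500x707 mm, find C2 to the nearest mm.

458 × 648 mm

Short side: √(420 · 500) = √210000 ≈ 458.3 → 458 mm
Long side: √(594 · 707) = √419958 ≈ 648.0 → 648 mm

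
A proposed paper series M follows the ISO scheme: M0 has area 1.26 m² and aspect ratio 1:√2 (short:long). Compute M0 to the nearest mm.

944 × 1335 mm

Let the short side be w mm. Then w · w√2 = 1.26 m² = 1,260,000 mm².
w² = 1,260,000/√2, so w ≈ 943.9 mm; long side = w√2 ≈ 1334.9 mm.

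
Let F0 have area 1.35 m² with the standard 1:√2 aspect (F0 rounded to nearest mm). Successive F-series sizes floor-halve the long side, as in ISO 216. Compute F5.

Let F0's short side be w mm. w · w√2 = 1.35 m² = 1,350,000 mm², so w ≈ 977.0 mm and w√2 ≈ 1381.7 mm → F0 = 977 × 1382 mm.
F1: ⌊1382/2⌋ × 977 = 691 × 977 mm
F2: ⌊977/2⌋ × 691 = 488 × 691 mm
F3: ⌊691/2⌋ × 488 = 345 × 488 mm
F4: ⌊488/2⌋ × 345 = 244 × 345 mm
F5: ⌊345/2⌋ × 244 = 172 × 244 mm

172 × 244 mm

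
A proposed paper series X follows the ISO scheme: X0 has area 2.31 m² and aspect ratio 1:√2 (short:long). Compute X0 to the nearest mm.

Let the short side be w mm. Then w · w√2 = 2.31 m² = 2,310,000 mm².
w² = 2,310,000/√2, so w ≈ 1278.1 mm; long side = w√2 ≈ 1807.4 mm.

1278 × 1807 mm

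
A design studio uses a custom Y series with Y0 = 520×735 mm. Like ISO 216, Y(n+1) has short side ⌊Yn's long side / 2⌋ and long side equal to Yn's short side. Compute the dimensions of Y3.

Y1: ⌊735/2⌋ × 520 = 367 × 520 mm
Y2: ⌊520/2⌋ × 367 = 260 × 367 mm
Y3: ⌊367/2⌋ × 260 = 183 × 260 mm

183 × 260 mm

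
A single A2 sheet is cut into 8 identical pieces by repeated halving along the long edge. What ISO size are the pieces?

8 = 2^3, so 3 halving steps.
A2 → A3 → … → A5 after 3 steps.

A5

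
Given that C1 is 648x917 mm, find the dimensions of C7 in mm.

81 × 114 mm

C2: ⌊917/2⌋ × 648 = 458 × 648 mm
C3: ⌊648/2⌋ × 458 = 324 × 458 mm
C4: ⌊458/2⌋ × 324 = 229 × 324 mm
C5: ⌊324/2⌋ × 229 = 162 × 229 mm
C6: ⌊229/2⌋ × 162 = 114 × 162 mm
C7: ⌊162/2⌋ × 114 = 81 × 114 mm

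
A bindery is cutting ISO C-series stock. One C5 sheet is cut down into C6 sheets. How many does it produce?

Each ISO step halves the sheet: 1 × C5 → 2 × C6
From C5 to C6 is 1 halving step: 2^1 = 2.

2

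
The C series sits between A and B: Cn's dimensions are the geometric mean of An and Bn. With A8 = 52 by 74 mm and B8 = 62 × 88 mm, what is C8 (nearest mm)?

57 × 81 mm

Short side: √(52 · 62) = √3224 ≈ 56.8 → 57 mm
Long side: √(74 · 88) = √6512 ≈ 80.7 → 81 mm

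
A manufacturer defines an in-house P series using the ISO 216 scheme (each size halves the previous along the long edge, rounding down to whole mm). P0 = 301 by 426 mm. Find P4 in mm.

P1: ⌊426/2⌋ × 301 = 213 × 301 mm
P2: ⌊301/2⌋ × 213 = 150 × 213 mm
P3: ⌊213/2⌋ × 150 = 106 × 150 mm
P4: ⌊150/2⌋ × 106 = 75 × 106 mm

75 × 106 mm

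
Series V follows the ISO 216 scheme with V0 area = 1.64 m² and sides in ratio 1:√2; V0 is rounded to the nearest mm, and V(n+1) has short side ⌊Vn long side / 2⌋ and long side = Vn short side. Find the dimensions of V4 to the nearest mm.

269 × 380 mm

Let V0's short side be w mm. w · w√2 = 1.64 m² = 1,640,000 mm², so w ≈ 1076.9 mm and w√2 ≈ 1522.9 mm → V0 = 1077 × 1523 mm.
V1: ⌊1523/2⌋ × 1077 = 761 × 1077 mm
V2: ⌊1077/2⌋ × 761 = 538 × 761 mm
V3: ⌊761/2⌋ × 538 = 380 × 538 mm
V4: ⌊538/2⌋ × 380 = 269 × 380 mm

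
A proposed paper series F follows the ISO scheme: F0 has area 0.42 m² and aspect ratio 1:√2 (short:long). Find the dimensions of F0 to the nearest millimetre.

545 × 771 mm

Let the short side be w mm. Then w · w√2 = 0.42 m² = 420,000 mm².
w² = 420,000/√2, so w ≈ 545.0 mm; long side = w√2 ≈ 770.7 mm.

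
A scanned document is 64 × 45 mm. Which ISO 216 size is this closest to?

B9 (44 × 62 mm)

Aspect ratio 64/45 ≈ 1.422 — close to the ISO √2 ≈ 1.414.
In the B-series (B0 = 1000 × 1414 mm): B9 = 44 × 62 mm.
Off by 3 mm total — nearest standard size.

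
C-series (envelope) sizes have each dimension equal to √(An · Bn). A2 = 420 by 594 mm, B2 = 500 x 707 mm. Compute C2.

458 × 648 mm

Short side: √(420 · 500) = √210000 ≈ 458.3 → 458 mm
Long side: √(594 · 707) = √419958 ≈ 648.0 → 648 mm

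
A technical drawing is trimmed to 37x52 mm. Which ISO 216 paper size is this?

Aspect ratio 52/37 ≈ 1.405 — close to the ISO √2 ≈ 1.414.
In the A-series (A0 area = 1 m²): A9 = 37 × 52 mm.

A9 (37 × 52 mm)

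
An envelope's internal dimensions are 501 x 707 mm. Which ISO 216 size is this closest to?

Aspect ratio 707/501 ≈ 1.411 — close to the ISO √2 ≈ 1.414.
In the B-series (B0 = 1000 × 1414 mm): B2 = 500 × 707 mm.
Off by 1 mm total — nearest standard size.

B2 (500 × 707 mm)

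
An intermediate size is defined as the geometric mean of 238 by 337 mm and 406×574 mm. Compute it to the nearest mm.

311 × 440 mm

Short side: √(238 · 406) = √96628 ≈ 310.9 → 311 mm
Long side: √(337 · 574) = √193438 ≈ 439.8 → 440 mm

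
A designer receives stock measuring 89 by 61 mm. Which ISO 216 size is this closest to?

B8 (62 × 88 mm)

Aspect ratio 89/61 ≈ 1.459 (ISO target is √2 ≈ 1.414).
In the B-series (B0 = 1000 × 1414 mm): B8 = 62 × 88 mm.
Off by 2 mm total — nearest standard size.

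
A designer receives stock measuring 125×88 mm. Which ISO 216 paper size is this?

B7 (88 × 125 mm)

Aspect ratio 125/88 ≈ 1.420 — close to the ISO √2 ≈ 1.414.
In the B-series (B0 = 1000 × 1414 mm): B7 = 88 × 125 mm.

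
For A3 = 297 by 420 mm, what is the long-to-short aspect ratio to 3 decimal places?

420 / 297 = 1.414
Matches √2 ≈ 1.414 — the ISO 216 defining ratio.

1.414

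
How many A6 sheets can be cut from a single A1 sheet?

Each ISO step halves the sheet: 1 × A1 → 2 × A2 → 4 × A3 → 8 × A4 → …
From A1 to A6 is 5 halving steps: 2^5 = 32.

32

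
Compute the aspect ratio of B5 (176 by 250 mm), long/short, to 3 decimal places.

1.420

250 / 176 = 1.420
ISO 216 targets √2 ≈ 1.414; the +0.006 deviation is from mm rounding.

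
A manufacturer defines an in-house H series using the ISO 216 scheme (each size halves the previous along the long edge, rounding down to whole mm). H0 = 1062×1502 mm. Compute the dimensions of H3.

375 × 531 mm

H1: ⌊1502/2⌋ × 1062 = 751 × 1062 mm
H2: ⌊1062/2⌋ × 751 = 531 × 751 mm
H3: ⌊751/2⌋ × 531 = 375 × 531 mm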